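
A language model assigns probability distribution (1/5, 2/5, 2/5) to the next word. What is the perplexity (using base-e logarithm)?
2.8717

Perplexity is e^H (or exp(H) for natural log).

First, H = -Σ p log p = 1.0549 nats
Perplexity = e^1.0549 = 2.8717

Interpretation: The model's uncertainty is equivalent to choosing uniformly among 2.9 options.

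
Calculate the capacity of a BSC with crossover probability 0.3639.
0.0541 bits

For a binary symmetric channel (BSC) with error probability p:
Capacity C = 1 - H(p) bits per symbol

where H(p) = -p log₂(p) - (1-p) log₂(1-p) is the binary entropy function.

H(0.3639) = 0.9459 bits
C = 1 - 0.9459 = 0.0541 bits per symbol

This means we can reliably transmit up to 0.0541 bits of information per channel use.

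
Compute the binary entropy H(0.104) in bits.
0.4815 bits

The binary entropy function is:
H(p) = -p log(p) - (1-p) log(1-p)

H(0.104) = -0.104 × log_2(0.104) - 0.896 × log_2(0.896)
H(0.104) = 0.4815 bits

Note: Binary entropy is maximized at p=0.5 (H=1 bit) and minimized at p=0 or p=1 (H=0).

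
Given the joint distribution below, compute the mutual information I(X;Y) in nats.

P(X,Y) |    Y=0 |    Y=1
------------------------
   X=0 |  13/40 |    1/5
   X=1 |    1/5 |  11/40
0.0197 nats

Mutual information: I(X;Y) = H(X) + H(Y) - H(X,Y)

Marginals:
P(X) = (21/40, 19/40), H(X) = 0.6919 nats
P(Y) = (21/40, 19/40), H(Y) = 0.6919 nats

Joint entropy: H(X,Y) = 1.3641 nats

I(X;Y) = 0.6919 + 0.6919 - 1.3641 = 0.0197 nats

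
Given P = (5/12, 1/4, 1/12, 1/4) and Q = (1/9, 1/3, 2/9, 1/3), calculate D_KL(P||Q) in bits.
0.4691 bits

KL divergence: D_KL(P||Q) = Σ p(x) log(p(x)/q(x))

Computing term by term:
  x=0: 5/12 × log_2[(5/12)/(1/9)] = 5/12 × 1.9069 = 0.7945
  x=1: 1/4 × log_2[(1/4)/(1/3)] = 1/4 × -0.4150 = -0.1038
  x=2: 1/12 × log_2[(1/12)/(2/9)] = 1/12 × -1.4150 = -0.1179
  x=3: 1/4 × log_2[(1/4)/(1/3)] = 1/4 × -0.4150 = -0.1038

D_KL(P||Q) = 0.4691 bits

Note: KL divergence is always non-negative and equals 0 iff P = Q.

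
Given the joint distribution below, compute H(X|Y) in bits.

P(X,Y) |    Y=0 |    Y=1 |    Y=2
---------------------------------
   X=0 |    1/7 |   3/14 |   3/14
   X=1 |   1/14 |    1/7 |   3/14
0.9721 bits

Using the chain rule: H(X|Y) = H(X,Y) - H(Y)

First, compute H(X,Y) = 2.5027 bits

Marginal P(Y) = (3/14, 5/14, 3/7)
H(Y) = 1.5306 bits

H(X|Y) = H(X,Y) - H(Y) = 2.5027 - 1.5306 = 0.9721 bits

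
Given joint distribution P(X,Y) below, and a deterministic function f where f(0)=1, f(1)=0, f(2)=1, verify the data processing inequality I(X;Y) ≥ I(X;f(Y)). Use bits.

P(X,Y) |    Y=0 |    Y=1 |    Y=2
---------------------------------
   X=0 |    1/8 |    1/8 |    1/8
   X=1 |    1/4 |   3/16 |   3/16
I(X;Y) = 0.0032, I(X;f(Y)) = 0.0009, inequality holds: 0.0032 ≥ 0.0009

Data Processing Inequality: For any Markov chain X → Y → Z, we have I(X;Y) ≥ I(X;Z).

Here Z = f(Y) is a deterministic function of Y, forming X → Y → Z.

Original I(X;Y) = 0.0032 bits

After applying f:
P(X,Z) where Z=f(Y):
- P(X,Z=0) = P(X,Y=1)
- P(X,Z=1) = P(X,Y=0) + P(X,Y=2)

I(X;Z) = I(X;f(Y)) = 0.0009 bits

Verification: 0.0032 ≥ 0.0009 ✓

Information cannot be created by processing; the function f can only lose information about X.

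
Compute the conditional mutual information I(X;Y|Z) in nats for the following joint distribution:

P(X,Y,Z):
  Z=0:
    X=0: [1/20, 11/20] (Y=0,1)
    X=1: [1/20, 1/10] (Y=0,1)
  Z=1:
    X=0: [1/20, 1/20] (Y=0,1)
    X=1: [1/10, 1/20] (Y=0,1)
0.0304 nats

Conditional mutual information: I(X;Y|Z) = H(X|Z) + H(Y|Z) - H(X,Y|Z)

H(Z) = 0.5623
H(X,Z) = 1.1059 → H(X|Z) = 0.5436
H(Y,Z) = 1.0251 → H(Y|Z) = 0.4628
H(X,Y,Z) = 1.5383 → H(X,Y|Z) = 0.9759

I(X;Y|Z) = 0.5436 + 0.4628 - 0.9759 = 0.0304 nats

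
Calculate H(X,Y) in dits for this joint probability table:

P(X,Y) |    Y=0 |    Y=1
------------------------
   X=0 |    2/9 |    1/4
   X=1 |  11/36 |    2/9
0.5982 dits

Joint entropy is H(X,Y) = -Σ_{x,y} p(x,y) log p(x,y).

Summing over all non-zero entries:
H(X,Y) = -[2/9·log_10(2/9) + 1/4·log_10(1/4) + 11/36·log_10(11/36) + 2/9·log_10(2/9)]
H(X,Y) = 0.5982 dits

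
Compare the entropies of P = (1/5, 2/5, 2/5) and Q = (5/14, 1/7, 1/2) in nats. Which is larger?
P

Computing entropies in nats:
H(P) = 1.0549
H(Q) = 0.9923

Distribution P has higher entropy.

Intuition: The distribution closer to uniform (more spread out) has higher entropy.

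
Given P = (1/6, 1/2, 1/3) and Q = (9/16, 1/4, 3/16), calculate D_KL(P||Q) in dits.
0.1458 dits

KL divergence: D_KL(P||Q) = Σ p(x) log(p(x)/q(x))

Computing term by term:
  x=0: 1/6 × log_10[(1/6)/(9/16)] = 1/6 × -0.5283 = -0.0880
  x=1: 1/2 × log_10[(1/2)/(1/4)] = 1/2 × 0.3010 = 0.1505
  x=2: 1/3 × log_10[(1/3)/(3/16)] = 1/3 × 0.2499 = 0.0833

D_KL(P||Q) = 0.1458 dits

Note: KL divergence is always non-negative and equals 0 iff P = Q.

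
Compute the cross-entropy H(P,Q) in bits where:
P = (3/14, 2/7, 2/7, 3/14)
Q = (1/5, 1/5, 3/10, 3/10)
2.0294 bits

Cross-entropy: H(P,Q) = -Σ p(x) log q(x)

Alternatively: H(P,Q) = H(P) + D_KL(P||Q)
H(P) = 1.9852 bits
D_KL(P||Q) = 0.0442 bits

H(P,Q) = 1.9852 + 0.0442 = 2.0294 bits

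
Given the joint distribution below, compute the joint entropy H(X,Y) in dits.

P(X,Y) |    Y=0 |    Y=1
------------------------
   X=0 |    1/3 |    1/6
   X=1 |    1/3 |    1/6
0.5775 dits

Joint entropy is H(X,Y) = -Σ_{x,y} p(x,y) log p(x,y).

Summing over all non-zero entries:
H(X,Y) = -[1/3·log_10(1/3) + 1/6·log_10(1/6) + 1/3·log_10(1/3) + 1/6·log_10(1/6)]
H(X,Y) = 0.5775 dits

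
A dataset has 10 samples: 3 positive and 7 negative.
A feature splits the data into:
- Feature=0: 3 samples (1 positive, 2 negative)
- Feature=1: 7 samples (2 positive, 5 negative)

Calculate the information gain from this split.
0.0016 bits

Information Gain = H(Y) - H(Y|Feature)

Before split:
P(positive) = 3/10 = 0.3000
H(Y) = 0.8813 bits

After split:
Feature=0: H = 0.9183 bits (weight = 3/10)
Feature=1: H = 0.8631 bits (weight = 7/10)
H(Y|Feature) = (3/10)×0.9183 + (7/10)×0.8631 = 0.8797 bits

Information Gain = 0.8813 - 0.8797 = 0.0016 bits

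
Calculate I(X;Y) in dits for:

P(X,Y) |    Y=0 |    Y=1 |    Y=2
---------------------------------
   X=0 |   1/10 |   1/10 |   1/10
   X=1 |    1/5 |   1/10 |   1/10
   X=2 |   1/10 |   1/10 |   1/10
0.0060 dits

Mutual information: I(X;Y) = H(X) + H(Y) - H(X,Y)

Marginals:
P(X) = (3/10, 2/5, 3/10), H(X) = 0.4729 dits
P(Y) = (2/5, 3/10, 3/10), H(Y) = 0.4729 dits

Joint entropy: H(X,Y) = 0.9398 dits

I(X;Y) = 0.4729 + 0.4729 - 0.9398 = 0.0060 dits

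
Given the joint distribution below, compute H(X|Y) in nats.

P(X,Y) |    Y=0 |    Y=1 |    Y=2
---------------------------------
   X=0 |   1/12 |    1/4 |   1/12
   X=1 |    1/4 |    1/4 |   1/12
0.6495 nats

Using the chain rule: H(X|Y) = H(X,Y) - H(Y)

First, compute H(X,Y) = 1.6609 nats

Marginal P(Y) = (1/3, 1/2, 1/6)
H(Y) = 1.0114 nats

H(X|Y) = H(X,Y) - H(Y) = 1.6609 - 1.0114 = 0.6495 nats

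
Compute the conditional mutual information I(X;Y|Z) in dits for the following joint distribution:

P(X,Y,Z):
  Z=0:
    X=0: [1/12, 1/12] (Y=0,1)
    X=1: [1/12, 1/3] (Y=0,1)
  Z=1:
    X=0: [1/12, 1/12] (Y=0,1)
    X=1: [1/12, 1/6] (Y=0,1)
0.0133 dits

Conditional mutual information: I(X;Y|Z) = H(X|Z) + H(Y|Z) - H(X,Y|Z)

H(Z) = 0.2950
H(X,Z) = 0.5683 → H(X|Z) = 0.2734
H(Y,Z) = 0.5683 → H(Y|Z) = 0.2734
H(X,Y,Z) = 0.8283 → H(X,Y|Z) = 0.5334

I(X;Y|Z) = 0.2734 + 0.2734 - 0.5334 = 0.0133 dits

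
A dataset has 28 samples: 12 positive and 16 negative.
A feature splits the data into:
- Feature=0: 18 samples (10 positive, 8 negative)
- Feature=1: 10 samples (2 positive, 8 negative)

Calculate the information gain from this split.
0.0903 bits

Information Gain = H(Y) - H(Y|Feature)

Before split:
P(positive) = 12/28 = 0.4286
H(Y) = 0.9852 bits

After split:
Feature=0: H = 0.9911 bits (weight = 18/28)
Feature=1: H = 0.7219 bits (weight = 10/28)
H(Y|Feature) = (18/28)×0.9911 + (10/28)×0.7219 = 0.8950 bits

Information Gain = 0.9852 - 0.8950 = 0.0903 bits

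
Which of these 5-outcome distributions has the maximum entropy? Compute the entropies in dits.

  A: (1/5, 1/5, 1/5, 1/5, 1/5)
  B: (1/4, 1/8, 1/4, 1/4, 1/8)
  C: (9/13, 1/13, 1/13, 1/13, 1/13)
A

For a discrete distribution over n outcomes, entropy is maximized by the uniform distribution.

Computing entropies:
H(A) = 0.6990 dits
H(B) = 0.6773 dits
H(C) = 0.4533 dits

The uniform distribution (where all probabilities equal 1/5) achieves the maximum entropy of log_10(5) = 0.6990 dits.

Distribution A has the highest entropy.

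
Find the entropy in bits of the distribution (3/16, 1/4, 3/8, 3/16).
1.9363 bits

Shannon entropy is H(X) = -Σ p(x) log p(x).

For P = (3/16, 1/4, 3/8, 3/16):
H = -3/16 × log_2(3/16) -1/4 × log_2(1/4) -3/8 × log_2(3/8) -3/16 × log_2(3/16)
H = 1.9363 bits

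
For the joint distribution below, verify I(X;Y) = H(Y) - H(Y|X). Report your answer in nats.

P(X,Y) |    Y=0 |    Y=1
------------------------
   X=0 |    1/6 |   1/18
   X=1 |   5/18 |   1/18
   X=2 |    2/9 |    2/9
I(X;Y) = 0.0533 nats

Mutual information has multiple equivalent forms:
- I(X;Y) = H(X) - H(X|Y)
- I(X;Y) = H(Y) - H(Y|X)
- I(X;Y) = H(X) + H(Y) - H(X,Y)

Computing all quantities:
H(X) = 1.0609, H(Y) = 0.6365, H(X,Y) = 1.6441
H(X|Y) = 1.0076, H(Y|X) = 0.5832

Verification:
H(X) - H(X|Y) = 1.0609 - 1.0076 = 0.0533
H(Y) - H(Y|X) = 0.6365 - 0.5832 = 0.0533
H(X) + H(Y) - H(X,Y) = 1.0609 + 0.6365 - 1.6441 = 0.0533

All forms give I(X;Y) = 0.0533 nats. ✓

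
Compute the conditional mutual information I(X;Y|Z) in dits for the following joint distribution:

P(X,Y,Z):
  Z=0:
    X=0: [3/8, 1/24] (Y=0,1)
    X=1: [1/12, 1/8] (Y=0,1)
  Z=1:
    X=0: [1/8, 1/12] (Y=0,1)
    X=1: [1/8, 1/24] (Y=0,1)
0.0398 dits

Conditional mutual information: I(X;Y|Z) = H(X|Z) + H(Y|Z) - H(X,Y|Z)

H(Z) = 0.2873
H(X,Z) = 0.5720 → H(X|Z) = 0.2847
H(Y,Z) = 0.5484 → H(Y|Z) = 0.2611
H(X,Y,Z) = 0.7933 → H(X,Y|Z) = 0.5060

I(X;Y|Z) = 0.2847 + 0.2611 - 0.5060 = 0.0398 dits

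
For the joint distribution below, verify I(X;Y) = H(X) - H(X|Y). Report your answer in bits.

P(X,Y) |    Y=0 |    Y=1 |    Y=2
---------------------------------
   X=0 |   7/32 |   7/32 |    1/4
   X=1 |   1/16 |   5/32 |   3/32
I(X;Y) = 0.0231 bits

Mutual information has multiple equivalent forms:
- I(X;Y) = H(X) - H(X|Y)
- I(X;Y) = H(Y) - H(Y|X)
- I(X;Y) = H(X) + H(Y) - H(X,Y)

Computing all quantities:
H(X) = 0.8960, H(Y) = 1.5749, H(X,Y) = 2.4479
H(X|Y) = 0.8730, H(Y|X) = 1.5519

Verification:
H(X) - H(X|Y) = 0.8960 - 0.8730 = 0.0231
H(Y) - H(Y|X) = 1.5749 - 1.5519 = 0.0231
H(X) + H(Y) - H(X,Y) = 0.8960 + 1.5749 - 2.4479 = 0.0231

All forms give I(X;Y) = 0.0231 bits. ✓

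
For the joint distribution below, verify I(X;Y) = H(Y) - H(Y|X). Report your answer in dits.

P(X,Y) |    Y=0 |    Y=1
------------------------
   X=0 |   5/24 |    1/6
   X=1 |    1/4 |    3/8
I(X;Y) = 0.0050 dits

Mutual information has multiple equivalent forms:
- I(X;Y) = H(X) - H(X|Y)
- I(X;Y) = H(Y) - H(Y|X)
- I(X;Y) = H(X) + H(Y) - H(X,Y)

Computing all quantities:
H(X) = 0.2873, H(Y) = 0.2995, H(X,Y) = 0.5819
H(X|Y) = 0.2824, H(Y|X) = 0.2946

Verification:
H(X) - H(X|Y) = 0.2873 - 0.2824 = 0.0050
H(Y) - H(Y|X) = 0.2995 - 0.2946 = 0.0050
H(X) + H(Y) - H(X,Y) = 0.2873 + 0.2995 - 0.5819 = 0.0050

All forms give I(X;Y) = 0.0050 dits. ✓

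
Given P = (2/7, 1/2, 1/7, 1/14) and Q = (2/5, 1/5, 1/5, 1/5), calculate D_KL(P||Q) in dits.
0.1044 dits

KL divergence: D_KL(P||Q) = Σ p(x) log(p(x)/q(x))

Computing term by term:
  x=0: 2/7 × log_10[(2/7)/(2/5)] = 2/7 × -0.1461 = -0.0418
  x=1: 1/2 × log_10[(1/2)/(1/5)] = 1/2 × 0.3979 = 0.1990
  x=2: 1/7 × log_10[(1/7)/(1/5)] = 1/7 × -0.1461 = -0.0209
  x=3: 1/14 × log_10[(1/14)/(1/5)] = 1/14 × -0.4472 = -0.0319

D_KL(P||Q) = 0.1044 dits

Note: KL divergence is always non-negative and equals 0 iff P = Q.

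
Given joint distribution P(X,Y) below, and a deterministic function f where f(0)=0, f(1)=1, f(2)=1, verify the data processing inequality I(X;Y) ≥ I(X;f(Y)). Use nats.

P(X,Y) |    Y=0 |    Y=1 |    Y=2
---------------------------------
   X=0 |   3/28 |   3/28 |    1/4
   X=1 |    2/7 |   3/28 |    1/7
I(X;Y) = 0.0544, I(X;f(Y)) = 0.0491, inequality holds: 0.0544 ≥ 0.0491

Data Processing Inequality: For any Markov chain X → Y → Z, we have I(X;Y) ≥ I(X;Z).

Here Z = f(Y) is a deterministic function of Y, forming X → Y → Z.

Original I(X;Y) = 0.0544 nats

After applying f:
P(X,Z) where Z=f(Y):
- P(X,Z=0) = P(X,Y=0)
- P(X,Z=1) = P(X,Y=1) + P(X,Y=2)

I(X;Z) = I(X;f(Y)) = 0.0491 nats

Verification: 0.0544 ≥ 0.0491 ✓

Information cannot be created by processing; the function f can only lose information about X.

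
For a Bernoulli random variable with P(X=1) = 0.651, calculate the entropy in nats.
0.6468 nats

The binary entropy function is:
H(p) = -p log(p) - (1-p) log(1-p)

H(0.651) = -0.651 × log_e(0.651) - 0.349 × log_e(0.349)
H(0.651) = 0.6468 nats

Note: Binary entropy is maximized at p=0.5 (H=1 bit) and minimized at p=0 or p=1 (H=0).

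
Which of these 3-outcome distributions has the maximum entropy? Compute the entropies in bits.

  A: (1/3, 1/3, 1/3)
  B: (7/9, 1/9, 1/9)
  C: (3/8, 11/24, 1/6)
A

For a discrete distribution over n outcomes, entropy is maximized by the uniform distribution.

Computing entropies:
H(A) = 1.5850 bits
H(B) = 0.9864 bits
H(C) = 1.4773 bits

The uniform distribution (where all probabilities equal 1/3) achieves the maximum entropy of log_2(3) = 1.5850 bits.

Distribution A has the highest entropy.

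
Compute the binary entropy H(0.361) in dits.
0.2840 dits

The binary entropy function is:
H(p) = -p log(p) - (1-p) log(1-p)

H(0.361) = -0.361 × log_10(0.361) - 0.639 × log_10(0.639)
H(0.361) = 0.2840 dits

Note: Binary entropy is maximized at p=0.5 (H=1 bit) and minimized at p=0 or p=1 (H=0).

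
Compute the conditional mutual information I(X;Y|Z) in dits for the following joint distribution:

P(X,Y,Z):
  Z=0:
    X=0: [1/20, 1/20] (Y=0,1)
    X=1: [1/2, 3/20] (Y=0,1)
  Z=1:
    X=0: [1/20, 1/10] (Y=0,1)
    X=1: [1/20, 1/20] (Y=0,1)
0.0078 dits

Conditional mutual information: I(X;Y|Z) = H(X|Z) + H(Y|Z) - H(X,Y|Z)

H(Z) = 0.2442
H(X,Z) = 0.4452 → H(X|Z) = 0.2010
H(Y,Z) = 0.5062 → H(Y|Z) = 0.2620
H(X,Y,Z) = 0.6994 → H(X,Y|Z) = 0.4551

I(X;Y|Z) = 0.2010 + 0.2620 - 0.4551 = 0.0078 dits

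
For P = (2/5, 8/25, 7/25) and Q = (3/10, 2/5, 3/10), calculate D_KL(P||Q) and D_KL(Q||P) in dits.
D_KL(P||Q) = 0.0106, D_KL(Q||P) = 0.0103

KL divergence is not symmetric: D_KL(P||Q) ≠ D_KL(Q||P) in general.

D_KL(P||Q) = 0.0106 dits
D_KL(Q||P) = 0.0103 dits

No, they are not equal!

This asymmetry is why KL divergence is not a true distance metric.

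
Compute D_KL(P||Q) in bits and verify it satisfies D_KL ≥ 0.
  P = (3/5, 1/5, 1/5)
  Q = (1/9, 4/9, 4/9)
0.9990 bits

KL divergence satisfies the Gibbs inequality: D_KL(P||Q) ≥ 0 for all distributions P, Q.

D_KL(P||Q) = Σ p(x) log(p(x)/q(x))
Term by term:
  x=0: 3/5 × log_2[(3/5)/(1/9)] = 1.4598
  x=1: 1/5 × log_2[(1/5)/(4/9)] = -0.2304
  x=2: 1/5 × log_2[(1/5)/(4/9)] = -0.2304
D_KL(P||Q) = 0.9990 bits

D_KL(P||Q) = 0.9990 ≥ 0 ✓

This non-negativity is a fundamental property: relative entropy cannot be negative because it measures how different Q is from P.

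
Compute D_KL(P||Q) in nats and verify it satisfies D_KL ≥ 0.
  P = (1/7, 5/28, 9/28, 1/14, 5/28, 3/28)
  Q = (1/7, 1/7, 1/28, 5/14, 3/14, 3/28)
0.5986 nats

KL divergence satisfies the Gibbs inequality: D_KL(P||Q) ≥ 0 for all distributions P, Q.

D_KL(P||Q) = Σ p(x) log(p(x)/q(x))
Term by term:
  x=0: 1/7 × log_e[(1/7)/(1/7)] = 0.0000
  x=1: 5/28 × log_e[(5/28)/(1/7)] = 0.0398
  x=2: 9/28 × log_e[(9/28)/(1/28)] = 0.7063
  x=3: 1/14 × log_e[(1/14)/(5/14)] = -0.1150
  x=4: 5/28 × log_e[(5/28)/(3/14)] = -0.0326
  x=5: 3/28 × log_e[(3/28)/(3/28)] = 0.0000
D_KL(P||Q) = 0.5986 nats

D_KL(P||Q) = 0.5986 ≥ 0 ✓

This non-negativity is a fundamental property: relative entropy cannot be negative because it measures how different Q is from P.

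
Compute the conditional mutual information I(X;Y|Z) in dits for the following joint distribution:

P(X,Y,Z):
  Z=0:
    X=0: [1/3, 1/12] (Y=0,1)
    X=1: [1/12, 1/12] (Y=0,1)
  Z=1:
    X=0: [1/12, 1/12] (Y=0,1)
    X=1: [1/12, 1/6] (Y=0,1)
0.0133 dits

Conditional mutual information: I(X;Y|Z) = H(X|Z) + H(Y|Z) - H(X,Y|Z)

H(Z) = 0.2950
H(X,Z) = 0.5683 → H(X|Z) = 0.2734
H(Y,Z) = 0.5683 → H(Y|Z) = 0.2734
H(X,Y,Z) = 0.8283 → H(X,Y|Z) = 0.5334

I(X;Y|Z) = 0.2734 + 0.2734 - 0.5334 = 0.0133 dits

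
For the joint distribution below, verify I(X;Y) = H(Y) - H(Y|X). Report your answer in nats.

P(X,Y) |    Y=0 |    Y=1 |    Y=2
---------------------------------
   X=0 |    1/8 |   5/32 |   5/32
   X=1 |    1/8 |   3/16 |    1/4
I(X;Y) = 0.0045 nats

Mutual information has multiple equivalent forms:
- I(X;Y) = H(X) - H(X|Y)
- I(X;Y) = H(Y) - H(Y|X)
- I(X;Y) = H(X) + H(Y) - H(X,Y)

Computing all quantities:
H(X) = 0.6853, H(Y) = 1.0796, H(X,Y) = 1.7604
H(X|Y) = 0.6808, H(Y|X) = 1.0751

Verification:
H(X) - H(X|Y) = 0.6853 - 0.6808 = 0.0045
H(Y) - H(Y|X) = 1.0796 - 1.0751 = 0.0045
H(X) + H(Y) - H(X,Y) = 0.6853 + 1.0796 - 1.7604 = 0.0045

All forms give I(X;Y) = 0.0045 nats. ✓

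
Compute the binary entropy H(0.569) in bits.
0.9862 bits

The binary entropy function is:
H(p) = -p log(p) - (1-p) log(1-p)

H(0.569) = -0.569 × log_2(0.569) - 0.431 × log_2(0.431)
H(0.569) = 0.9862 bits

Note: Binary entropy is maximized at p=0.5 (H=1 bit) and minimized at p=0 or p=1 (H=0).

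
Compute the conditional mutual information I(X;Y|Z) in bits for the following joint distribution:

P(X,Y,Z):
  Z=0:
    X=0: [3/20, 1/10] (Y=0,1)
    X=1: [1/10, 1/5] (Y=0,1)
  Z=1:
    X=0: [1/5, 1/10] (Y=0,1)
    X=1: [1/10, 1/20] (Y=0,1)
0.0285 bits

Conditional mutual information: I(X;Y|Z) = H(X|Z) + H(Y|Z) - H(X,Y|Z)

H(Z) = 0.9928
H(X,Z) = 1.9527 → H(X|Z) = 0.9599
H(Y,Z) = 1.9527 → H(Y|Z) = 0.9599
H(X,Y,Z) = 2.8842 → H(X,Y|Z) = 1.8914

I(X;Y|Z) = 0.9599 + 0.9599 - 1.8914 = 0.0285 bits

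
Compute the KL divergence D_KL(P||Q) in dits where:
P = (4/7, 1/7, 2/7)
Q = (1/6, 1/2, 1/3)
0.2089 dits

KL divergence: D_KL(P||Q) = Σ p(x) log(p(x)/q(x))

Computing term by term:
  x=0: 4/7 × log_10[(4/7)/(1/6)] = 4/7 × 0.5351 = 0.3058
  x=1: 1/7 × log_10[(1/7)/(1/2)] = 1/7 × -0.5441 = -0.0777
  x=2: 2/7 × log_10[(2/7)/(1/3)] = 2/7 × -0.0669 = -0.0191

D_KL(P||Q) = 0.2089 dits

Note: KL divergence is always non-negative and equals 0 iff P = Q.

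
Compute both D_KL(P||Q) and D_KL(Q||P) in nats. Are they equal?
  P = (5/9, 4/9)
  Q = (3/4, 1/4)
D_KL(P||Q) = 0.0890, D_KL(Q||P) = 0.0812

KL divergence is not symmetric: D_KL(P||Q) ≠ D_KL(Q||P) in general.

D_KL(P||Q) = 0.0890 nats
D_KL(Q||P) = 0.0812 nats

No, they are not equal!

This asymmetry is why KL divergence is not a true distance metric.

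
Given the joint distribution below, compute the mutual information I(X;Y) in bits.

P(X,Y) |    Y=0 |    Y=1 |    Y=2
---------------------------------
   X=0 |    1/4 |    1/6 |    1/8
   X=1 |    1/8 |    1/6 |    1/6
0.0299 bits

Mutual information: I(X;Y) = H(X) + H(Y) - H(X,Y)

Marginals:
P(X) = (13/24, 11/24), H(X) = 0.9950 bits
P(Y) = (3/8, 1/3, 7/24), H(Y) = 1.5774 bits

Joint entropy: H(X,Y) = 2.5425 bits

I(X;Y) = 0.9950 + 1.5774 - 2.5425 = 0.0299 bits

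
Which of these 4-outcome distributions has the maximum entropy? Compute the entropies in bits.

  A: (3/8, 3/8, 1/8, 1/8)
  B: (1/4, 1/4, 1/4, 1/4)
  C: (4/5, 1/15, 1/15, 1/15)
B

For a discrete distribution over n outcomes, entropy is maximized by the uniform distribution.

Computing entropies:
H(A) = 1.8113 bits
H(B) = 2.0000 bits
H(C) = 1.0389 bits

The uniform distribution (where all probabilities equal 1/4) achieves the maximum entropy of log_2(4) = 2.0000 bits.

Distribution B has the highest entropy.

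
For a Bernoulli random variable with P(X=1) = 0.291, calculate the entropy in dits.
0.2619 dits

The binary entropy function is:
H(p) = -p log(p) - (1-p) log(1-p)

H(0.291) = -0.291 × log_10(0.291) - 0.709 × log_10(0.709)
H(0.291) = 0.2619 dits

Note: Binary entropy is maximized at p=0.5 (H=1 bit) and minimized at p=0 or p=1 (H=0).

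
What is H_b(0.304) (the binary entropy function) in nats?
0.6142 nats

The binary entropy function is:
H(p) = -p log(p) - (1-p) log(1-p)

H(0.304) = -0.304 × log_e(0.304) - 0.696 × log_e(0.696)
H(0.304) = 0.6142 nats

Note: Binary entropy is maximized at p=0.5 (H=1 bit) and minimized at p=0 or p=1 (H=0).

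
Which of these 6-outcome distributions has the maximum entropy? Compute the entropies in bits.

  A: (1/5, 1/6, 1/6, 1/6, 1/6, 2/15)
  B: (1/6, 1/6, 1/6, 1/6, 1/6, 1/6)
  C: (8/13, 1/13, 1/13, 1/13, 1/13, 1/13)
B

For a discrete distribution over n outcomes, entropy is maximized by the uniform distribution.

Computing entropies:
H(A) = 2.5753 bits
H(B) = 2.5850 bits
H(C) = 1.8543 bits

The uniform distribution (where all probabilities equal 1/6) achieves the maximum entropy of log_2(6) = 2.5850 bits.

Distribution B has the highest entropy.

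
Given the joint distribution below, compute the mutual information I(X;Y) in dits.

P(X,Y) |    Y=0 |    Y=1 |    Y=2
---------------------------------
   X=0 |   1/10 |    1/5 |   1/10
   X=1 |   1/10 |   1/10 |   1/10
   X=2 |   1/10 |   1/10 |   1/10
0.0060 dits

Mutual information: I(X;Y) = H(X) + H(Y) - H(X,Y)

Marginals:
P(X) = (2/5, 3/10, 3/10), H(X) = 0.4729 dits
P(Y) = (3/10, 2/5, 3/10), H(Y) = 0.4729 dits

Joint entropy: H(X,Y) = 0.9398 dits

I(X;Y) = 0.4729 + 0.4729 - 0.9398 = 0.0060 dits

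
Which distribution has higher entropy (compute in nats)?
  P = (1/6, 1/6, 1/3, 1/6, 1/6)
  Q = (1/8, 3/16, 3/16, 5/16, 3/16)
Q

Computing entropies in nats:
H(P) = 1.5607
H(Q) = 1.5650

Distribution Q has higher entropy.

Intuition: The distribution closer to uniform (more spread out) has higher entropy.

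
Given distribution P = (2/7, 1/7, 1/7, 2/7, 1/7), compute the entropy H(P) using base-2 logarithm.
2.2359 bits

Shannon entropy is H(X) = -Σ p(x) log p(x).

For P = (2/7, 1/7, 1/7, 2/7, 1/7):
H = -2/7 × log_2(2/7) -1/7 × log_2(1/7) -1/7 × log_2(1/7) -2/7 × log_2(2/7) -1/7 × log_2(1/7)
H = 2.2359 bits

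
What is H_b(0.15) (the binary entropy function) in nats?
0.4227 nats

The binary entropy function is:
H(p) = -p log(p) - (1-p) log(1-p)

H(0.15) = -0.15 × log_e(0.15) - 0.85 × log_e(0.85)
H(0.15) = 0.4227 nats

Note: Binary entropy is maximized at p=0.5 (H=1 bit) and minimized at p=0 or p=1 (H=0).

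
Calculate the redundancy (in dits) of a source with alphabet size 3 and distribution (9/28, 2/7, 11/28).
0.0038 dits

Redundancy measures how far a source is from maximum entropy:
R = H_max - H(X)

Maximum entropy for 3 symbols: H_max = log_10(3) = 0.4771 dits
Actual entropy: H(X) = 0.4733 dits
Redundancy: R = 0.4771 - 0.4733 = 0.0038 dits

This redundancy represents potential for compression: the source could be compressed by 0.0038 dits per symbol.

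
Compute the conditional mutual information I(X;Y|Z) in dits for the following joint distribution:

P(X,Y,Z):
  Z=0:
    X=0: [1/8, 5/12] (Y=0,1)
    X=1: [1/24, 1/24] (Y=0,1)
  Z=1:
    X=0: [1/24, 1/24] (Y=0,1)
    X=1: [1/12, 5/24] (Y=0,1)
0.0080 dits

Conditional mutual information: I(X;Y|Z) = H(X|Z) + H(Y|Z) - H(X,Y|Z)

H(Z) = 0.2873
H(X,Z) = 0.4802 → H(X|Z) = 0.1929
H(Y,Z) = 0.5484 → H(Y|Z) = 0.2611
H(X,Y,Z) = 0.7332 → H(X,Y|Z) = 0.4459

I(X;Y|Z) = 0.1929 + 0.2611 - 0.4459 = 0.0080 dits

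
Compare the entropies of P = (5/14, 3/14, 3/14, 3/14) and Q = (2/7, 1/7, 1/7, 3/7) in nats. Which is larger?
P

Computing entropies in nats:
H(P) = 1.3580
H(Q) = 1.2770

Distribution P has higher entropy.

Intuition: The distribution closer to uniform (more spread out) has higher entropy.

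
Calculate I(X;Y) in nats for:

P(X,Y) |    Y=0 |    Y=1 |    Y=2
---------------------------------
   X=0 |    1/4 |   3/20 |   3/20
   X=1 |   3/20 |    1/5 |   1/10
0.0162 nats

Mutual information: I(X;Y) = H(X) + H(Y) - H(X,Y)

Marginals:
P(X) = (11/20, 9/20), H(X) = 0.6881 nats
P(Y) = (2/5, 7/20, 1/4), H(Y) = 1.0805 nats

Joint entropy: H(X,Y) = 1.7524 nats

I(X;Y) = 0.6881 + 1.0805 - 1.7524 = 0.0162 nats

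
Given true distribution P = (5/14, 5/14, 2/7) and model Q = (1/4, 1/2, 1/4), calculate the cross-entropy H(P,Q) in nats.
1.1387 nats

Cross-entropy: H(P,Q) = -Σ p(x) log q(x)

Alternatively: H(P,Q) = H(P) + D_KL(P||Q)
H(P) = 1.0934 nats
D_KL(P||Q) = 0.0454 nats

H(P,Q) = 1.0934 + 0.0454 = 1.1387 nats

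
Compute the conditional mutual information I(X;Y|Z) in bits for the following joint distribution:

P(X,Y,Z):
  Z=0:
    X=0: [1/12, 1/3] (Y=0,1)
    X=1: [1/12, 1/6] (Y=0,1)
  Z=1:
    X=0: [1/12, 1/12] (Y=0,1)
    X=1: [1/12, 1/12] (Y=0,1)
0.0105 bits

Conditional mutual information: I(X;Y|Z) = H(X|Z) + H(Y|Z) - H(X,Y|Z)

H(Z) = 0.9183
H(X,Z) = 1.8879 → H(X|Z) = 0.9696
H(Y,Z) = 1.7925 → H(Y|Z) = 0.8742
H(X,Y,Z) = 2.7516 → H(X,Y|Z) = 1.8333

I(X;Y|Z) = 0.9696 + 0.8742 - 1.8333 = 0.0105 bits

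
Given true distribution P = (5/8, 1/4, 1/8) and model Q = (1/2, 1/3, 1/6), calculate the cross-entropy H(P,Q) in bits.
1.3444 bits

Cross-entropy: H(P,Q) = -Σ p(x) log q(x)

Alternatively: H(P,Q) = H(P) + D_KL(P||Q)
H(P) = 1.2988 bits
D_KL(P||Q) = 0.0456 bits

H(P,Q) = 1.2988 + 0.0456 = 1.3444 bits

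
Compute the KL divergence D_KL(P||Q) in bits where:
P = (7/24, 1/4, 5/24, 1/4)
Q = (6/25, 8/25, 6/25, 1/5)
0.0310 bits

KL divergence: D_KL(P||Q) = Σ p(x) log(p(x)/q(x))

Computing term by term:
  x=0: 7/24 × log_2[(7/24)/(6/25)] = 7/24 × 0.2813 = 0.0820
  x=1: 1/4 × log_2[(1/4)/(8/25)] = 1/4 × -0.3561 = -0.0890
  x=2: 5/24 × log_2[(5/24)/(6/25)] = 5/24 × -0.2041 = -0.0425
  x=3: 1/4 × log_2[(1/4)/(1/5)] = 1/4 × 0.3219 = 0.0805

D_KL(P||Q) = 0.0310 bits

Note: KL divergence is always non-negative and equals 0 iff P = Q.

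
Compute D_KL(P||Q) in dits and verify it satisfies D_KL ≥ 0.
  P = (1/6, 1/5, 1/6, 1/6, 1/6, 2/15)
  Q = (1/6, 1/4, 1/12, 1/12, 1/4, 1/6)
0.0387 dits

KL divergence satisfies the Gibbs inequality: D_KL(P||Q) ≥ 0 for all distributions P, Q.

D_KL(P||Q) = Σ p(x) log(p(x)/q(x))
Term by term:
  x=0: 1/6 × log_10[(1/6)/(1/6)] = 0.0000
  x=1: 1/5 × log_10[(1/5)/(1/4)] = -0.0194
  x=2: 1/6 × log_10[(1/6)/(1/12)] = 0.0502
  x=3: 1/6 × log_10[(1/6)/(1/12)] = 0.0502
  x=4: 1/6 × log_10[(1/6)/(1/4)] = -0.0293
  x=5: 2/15 × log_10[(2/15)/(1/6)] = -0.0129
D_KL(P||Q) = 0.0387 dits

D_KL(P||Q) = 0.0387 ≥ 0 ✓

This non-negativity is a fundamental property: relative entropy cannot be negative because it measures how different Q is from P.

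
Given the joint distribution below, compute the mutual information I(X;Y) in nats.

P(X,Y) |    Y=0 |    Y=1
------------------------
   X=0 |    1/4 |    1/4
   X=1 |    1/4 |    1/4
0.0000 nats

Mutual information: I(X;Y) = H(X) + H(Y) - H(X,Y)

Marginals:
P(X) = (1/2, 1/2), H(X) = 0.6931 nats
P(Y) = (1/2, 1/2), H(Y) = 0.6931 nats

Joint entropy: H(X,Y) = 1.3863 nats

I(X;Y) = 0.6931 + 0.6931 - 1.3863 = 0.0000 nats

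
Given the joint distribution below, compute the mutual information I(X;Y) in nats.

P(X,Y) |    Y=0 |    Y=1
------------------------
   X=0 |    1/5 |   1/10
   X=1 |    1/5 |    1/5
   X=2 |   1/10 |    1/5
0.0340 nats

Mutual information: I(X;Y) = H(X) + H(Y) - H(X,Y)

Marginals:
P(X) = (3/10, 2/5, 3/10), H(X) = 1.0889 nats
P(Y) = (1/2, 1/2), H(Y) = 0.6931 nats

Joint entropy: H(X,Y) = 1.7481 nats

I(X;Y) = 1.0889 + 0.6931 - 1.7481 = 0.0340 nats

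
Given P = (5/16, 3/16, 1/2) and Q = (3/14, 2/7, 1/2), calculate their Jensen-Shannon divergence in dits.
0.0042 dits

Jensen-Shannon divergence is:
JSD(P||Q) = 0.5 × D_KL(P||M) + 0.5 × D_KL(Q||M)
where M = 0.5 × (P + Q) is the mixture distribution.

M = 0.5 × (5/16, 3/16, 1/2) + 0.5 × (3/14, 2/7, 1/2) = (0.263393, 0.236607, 1/2)

D_KL(P||M) = 0.0043 dits
D_KL(Q||M) = 0.0042 dits

JSD(P||Q) = 0.5 × 0.0043 + 0.5 × 0.0042 = 0.0042 dits

Unlike KL divergence, JSD is symmetric and bounded: 0 ≤ JSD ≤ log(2).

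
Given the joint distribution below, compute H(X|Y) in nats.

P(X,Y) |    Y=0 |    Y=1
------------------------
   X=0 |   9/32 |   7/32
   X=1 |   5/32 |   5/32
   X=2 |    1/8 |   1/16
1.0172 nats

Using the chain rule: H(X|Y) = H(X,Y) - H(Y)

First, compute H(X,Y) = 1.7025 nats

Marginal P(Y) = (9/16, 7/16)
H(Y) = 0.6853 nats

H(X|Y) = H(X,Y) - H(Y) = 1.7025 - 0.6853 = 1.0172 nats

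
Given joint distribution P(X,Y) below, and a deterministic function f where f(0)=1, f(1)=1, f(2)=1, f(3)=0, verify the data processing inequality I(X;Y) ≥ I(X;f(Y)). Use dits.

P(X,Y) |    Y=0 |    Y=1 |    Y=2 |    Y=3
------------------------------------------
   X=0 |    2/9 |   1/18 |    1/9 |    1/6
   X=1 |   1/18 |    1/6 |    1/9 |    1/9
I(X;Y) = 0.0356, I(X;f(Y)) = 0.0007, inequality holds: 0.0356 ≥ 0.0007

Data Processing Inequality: For any Markov chain X → Y → Z, we have I(X;Y) ≥ I(X;Z).

Here Z = f(Y) is a deterministic function of Y, forming X → Y → Z.

Original I(X;Y) = 0.0356 dits

After applying f:
P(X,Z) where Z=f(Y):
- P(X,Z=0) = P(X,Y=3)
- P(X,Z=1) = P(X,Y=0) + P(X,Y=1) + P(X,Y=2)

I(X;Z) = I(X;f(Y)) = 0.0007 dits

Verification: 0.0356 ≥ 0.0007 ✓

Information cannot be created by processing; the function f can only lose information about X.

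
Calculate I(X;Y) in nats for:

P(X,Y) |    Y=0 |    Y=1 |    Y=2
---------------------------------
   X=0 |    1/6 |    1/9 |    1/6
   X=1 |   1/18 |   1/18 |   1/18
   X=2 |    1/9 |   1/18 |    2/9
0.0251 nats

Mutual information: I(X;Y) = H(X) + H(Y) - H(X,Y)

Marginals:
P(X) = (4/9, 1/6, 7/18), H(X) = 1.0263 nats
P(Y) = (1/3, 2/9, 4/9), H(Y) = 1.0609 nats

Joint entropy: H(X,Y) = 2.0621 nats

I(X;Y) = 1.0263 + 1.0609 - 2.0621 = 0.0251 nats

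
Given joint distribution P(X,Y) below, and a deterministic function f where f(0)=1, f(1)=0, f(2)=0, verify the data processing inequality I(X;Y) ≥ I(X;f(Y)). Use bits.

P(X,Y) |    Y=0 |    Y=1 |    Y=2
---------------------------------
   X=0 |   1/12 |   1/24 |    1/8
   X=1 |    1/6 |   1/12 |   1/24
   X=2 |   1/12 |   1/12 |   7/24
I(X;Y) = 0.1486, I(X;f(Y)) = 0.0878, inequality holds: 0.1486 ≥ 0.0878

Data Processing Inequality: For any Markov chain X → Y → Z, we have I(X;Y) ≥ I(X;Z).

Here Z = f(Y) is a deterministic function of Y, forming X → Y → Z.

Original I(X;Y) = 0.1486 bits

After applying f:
P(X,Z) where Z=f(Y):
- P(X,Z=0) = P(X,Y=1) + P(X,Y=2)
- P(X,Z=1) = P(X,Y=0)

I(X;Z) = I(X;f(Y)) = 0.0878 bits

Verification: 0.1486 ≥ 0.0878 ✓

Information cannot be created by processing; the function f can only lose information about X.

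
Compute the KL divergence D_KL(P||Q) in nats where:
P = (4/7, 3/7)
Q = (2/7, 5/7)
0.1772 nats

KL divergence: D_KL(P||Q) = Σ p(x) log(p(x)/q(x))

Computing term by term:
  x=0: 4/7 × log_e[(4/7)/(2/7)] = 4/7 × 0.6931 = 0.3961
  x=1: 3/7 × log_e[(3/7)/(5/7)] = 3/7 × -0.5108 = -0.2189

D_KL(P||Q) = 0.1772 nats

Note: KL divergence is always non-negative and equals 0 iff P = Q.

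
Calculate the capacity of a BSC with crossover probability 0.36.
0.0573 bits

For a binary symmetric channel (BSC) with error probability p:
Capacity C = 1 - H(p) bits per symbol

where H(p) = -p log₂(p) - (1-p) log₂(1-p) is the binary entropy function.

H(0.36) = 0.9427 bits
C = 1 - 0.9427 = 0.0573 bits per symbol

This means we can reliably transmit up to 0.0573 bits of information per channel use.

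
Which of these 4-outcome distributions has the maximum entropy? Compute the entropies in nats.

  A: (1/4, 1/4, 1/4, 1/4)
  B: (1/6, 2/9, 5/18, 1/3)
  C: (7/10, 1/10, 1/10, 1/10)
A

For a discrete distribution over n outcomes, entropy is maximized by the uniform distribution.

Computing entropies:
H(A) = 1.3863 nats
H(B) = 1.3549 nats
H(C) = 0.9404 nats

The uniform distribution (where all probabilities equal 1/4) achieves the maximum entropy of log_e(4) = 1.3863 nats.

Distribution A has the highest entropy.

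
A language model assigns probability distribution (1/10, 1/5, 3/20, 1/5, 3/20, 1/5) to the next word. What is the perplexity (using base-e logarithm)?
5.8419

Perplexity is e^H (or exp(H) for natural log).

First, H = -Σ p log p = 1.7651 nats
Perplexity = e^1.7651 = 5.8419

Interpretation: The model's uncertainty is equivalent to choosing uniformly among 5.8 options.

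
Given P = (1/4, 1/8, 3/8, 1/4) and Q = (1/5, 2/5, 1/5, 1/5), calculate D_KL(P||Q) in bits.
0.2913 bits

KL divergence: D_KL(P||Q) = Σ p(x) log(p(x)/q(x))

Computing term by term:
  x=0: 1/4 × log_2[(1/4)/(1/5)] = 1/4 × 0.3219 = 0.0805
  x=1: 1/8 × log_2[(1/8)/(2/5)] = 1/8 × -1.6781 = -0.2098
  x=2: 3/8 × log_2[(3/8)/(1/5)] = 3/8 × 0.9069 = 0.3401
  x=3: 1/4 × log_2[(1/4)/(1/5)] = 1/4 × 0.3219 = 0.0805

D_KL(P||Q) = 0.2913 bits

Note: KL divergence is always non-negative and equals 0 iff P = Q.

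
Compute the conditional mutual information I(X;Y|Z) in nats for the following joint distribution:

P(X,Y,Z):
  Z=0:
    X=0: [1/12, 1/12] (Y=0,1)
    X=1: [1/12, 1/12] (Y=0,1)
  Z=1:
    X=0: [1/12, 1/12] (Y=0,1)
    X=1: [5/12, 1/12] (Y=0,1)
0.0341 nats

Conditional mutual information: I(X;Y|Z) = H(X|Z) + H(Y|Z) - H(X,Y|Z)

H(Z) = 0.6365
H(X,Z) = 1.2425 → H(X|Z) = 0.6059
H(Y,Z) = 1.2425 → H(Y|Z) = 0.6059
H(X,Y,Z) = 1.8143 → H(X,Y|Z) = 1.1778

I(X;Y|Z) = 0.6059 + 0.6059 - 1.1778 = 0.0341 nats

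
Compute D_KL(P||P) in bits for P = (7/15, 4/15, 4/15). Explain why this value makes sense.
0.0000 bits

KL divergence satisfies the Gibbs inequality: D_KL(P||Q) ≥ 0 for all distributions P, Q.

D_KL(P||Q) = Σ p(x) log(p(x)/q(x))
Each term is p(x) × log_2(p(x)/p(x)) = p(x) × log_2(1) = 0, so the sum is 0.
D_KL(P||Q) = 0.0000 bits

When P = Q, the KL divergence is exactly 0, as there is no 'divergence' between identical distributions.

This non-negativity is a fundamental property: relative entropy cannot be negative because it measures how different Q is from P.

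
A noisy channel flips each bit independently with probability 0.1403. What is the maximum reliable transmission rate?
0.4150 bits

For a binary symmetric channel (BSC) with error probability p:
Capacity C = 1 - H(p) bits per symbol

where H(p) = -p log₂(p) - (1-p) log₂(1-p) is the binary entropy function.

H(0.1403) = 0.5850 bits
C = 1 - 0.5850 = 0.4150 bits per symbol

This means we can reliably transmit up to 0.4150 bits of information per channel use.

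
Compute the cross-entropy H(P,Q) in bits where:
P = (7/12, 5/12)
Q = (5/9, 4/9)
0.9821 bits

Cross-entropy: H(P,Q) = -Σ p(x) log q(x)

Alternatively: H(P,Q) = H(P) + D_KL(P||Q)
H(P) = 0.9799 bits
D_KL(P||Q) = 0.0023 bits

H(P,Q) = 0.9799 + 0.0023 = 0.9821 bits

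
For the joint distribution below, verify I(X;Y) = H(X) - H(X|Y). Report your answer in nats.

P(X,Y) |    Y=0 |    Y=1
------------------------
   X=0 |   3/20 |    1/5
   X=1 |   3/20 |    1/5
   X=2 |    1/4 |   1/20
I(X;Y) = 0.0749 nats

Mutual information has multiple equivalent forms:
- I(X;Y) = H(X) - H(X|Y)
- I(X;Y) = H(Y) - H(Y|X)
- I(X;Y) = H(X) + H(Y) - H(X,Y)

Computing all quantities:
H(X) = 1.0961, H(Y) = 0.6881, H(X,Y) = 1.7093
H(X|Y) = 1.0211, H(Y|X) = 0.6132

Verification:
H(X) - H(X|Y) = 1.0961 - 1.0211 = 0.0749
H(Y) - H(Y|X) = 0.6881 - 0.6132 = 0.0749
H(X) + H(Y) - H(X,Y) = 1.0961 + 0.6881 - 1.7093 = 0.0749

All forms give I(X;Y) = 0.0749 nats. ✓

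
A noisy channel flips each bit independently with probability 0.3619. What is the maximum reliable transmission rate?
0.0558 bits

For a binary symmetric channel (BSC) with error probability p:
Capacity C = 1 - H(p) bits per symbol

where H(p) = -p log₂(p) - (1-p) log₂(1-p) is the binary entropy function.

H(0.3619) = 0.9442 bits
C = 1 - 0.9442 = 0.0558 bits per symbol

This means we can reliably transmit up to 0.0558 bits of information per channel use.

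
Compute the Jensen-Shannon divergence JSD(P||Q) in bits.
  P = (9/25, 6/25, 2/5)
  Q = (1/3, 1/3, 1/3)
0.0081 bits

Jensen-Shannon divergence is:
JSD(P||Q) = 0.5 × D_KL(P||M) + 0.5 × D_KL(Q||M)
where M = 0.5 × (P + Q) is the mixture distribution.

M = 0.5 × (9/25, 6/25, 2/5) + 0.5 × (1/3, 1/3, 1/3) = (0.346667, 0.286667, 11/30)

D_KL(P||M) = 0.0083 bits
D_KL(Q||M) = 0.0078 bits

JSD(P||Q) = 0.5 × 0.0083 + 0.5 × 0.0078 = 0.0081 bits

Unlike KL divergence, JSD is symmetric and bounded: 0 ≤ JSD ≤ log(2).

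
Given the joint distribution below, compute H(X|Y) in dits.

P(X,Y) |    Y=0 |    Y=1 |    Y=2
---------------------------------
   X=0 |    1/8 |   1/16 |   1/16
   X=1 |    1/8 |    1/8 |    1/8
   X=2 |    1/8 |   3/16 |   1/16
0.4565 dits

Using the chain rule: H(X|Y) = H(X,Y) - H(Y)

First, compute H(X,Y) = 0.9265 dits

Marginal P(Y) = (3/8, 3/8, 1/4)
H(Y) = 0.4700 dits

H(X|Y) = H(X,Y) - H(Y) = 0.9265 - 0.4700 = 0.4565 dits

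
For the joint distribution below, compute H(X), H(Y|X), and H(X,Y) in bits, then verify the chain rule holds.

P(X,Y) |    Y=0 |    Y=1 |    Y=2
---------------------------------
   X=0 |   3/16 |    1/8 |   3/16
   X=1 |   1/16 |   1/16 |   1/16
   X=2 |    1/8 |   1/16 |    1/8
H(X,Y) = 3.0306, H(X) = 1.4772, H(Y|X) = 1.5534 (all in bits)

Chain rule: H(X,Y) = H(X) + H(Y|X)

Left side — joint entropy directly:
H(X,Y) = -Σ p(x,y) log p(x,y) = 3.0306 bits

Right side — compute H(Y|X) from the conditional distributions:
P(X) = (1/2, 3/16, 5/16), so H(X) = 1.4772 bits
H(Y|X) = Σ_x P(X=x) · H(Y|X=x):
  P(Y|X=0) = (3/8, 1/4, 3/8), H(Y|X=0) = 1.5613, weight P(X=0) = 1/2
  P(Y|X=1) = (1/3, 1/3, 1/3), H(Y|X=1) = 1.5850, weight P(X=1) = 3/16
  P(Y|X=2) = (2/5, 1/5, 2/5), H(Y|X=2) = 1.5219, weight P(X=2) = 5/16
H(Y|X) = 1.5534 bits

H(X) + H(Y|X) = 1.4772 + 1.5534 = 3.0306 bits

Both sides equal 3.0306 bits. ✓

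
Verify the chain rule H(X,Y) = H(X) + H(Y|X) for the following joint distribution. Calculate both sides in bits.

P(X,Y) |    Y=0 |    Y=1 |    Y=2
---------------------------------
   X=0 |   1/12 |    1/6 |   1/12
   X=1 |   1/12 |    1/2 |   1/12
H(X,Y) = 2.1258, H(X) = 0.9183, H(Y|X) = 1.2075 (all in bits)

Chain rule: H(X,Y) = H(X) + H(Y|X)

Left side — joint entropy directly:
H(X,Y) = -Σ p(x,y) log p(x,y) = 2.1258 bits

Right side — compute H(Y|X) from the conditional distributions:
P(X) = (1/3, 2/3), so H(X) = 0.9183 bits
H(Y|X) = Σ_x P(X=x) · H(Y|X=x):
  P(Y|X=0) = (1/4, 1/2, 1/4), H(Y|X=0) = 1.5000, weight P(X=0) = 1/3
  P(Y|X=1) = (1/8, 3/4, 1/8), H(Y|X=1) = 1.0613, weight P(X=1) = 2/3
H(Y|X) = 1.2075 bits

H(X) + H(Y|X) = 0.9183 + 1.2075 = 2.1258 bits

Both sides equal 2.1258 bits. ✓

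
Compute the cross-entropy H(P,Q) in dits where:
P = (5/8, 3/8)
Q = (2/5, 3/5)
0.3319 dits

Cross-entropy: H(P,Q) = -Σ p(x) log q(x)

Alternatively: H(P,Q) = H(P) + D_KL(P||Q)
H(P) = 0.2873 dits
D_KL(P||Q) = 0.0446 dits

H(P,Q) = 0.2873 + 0.0446 = 0.3319 dits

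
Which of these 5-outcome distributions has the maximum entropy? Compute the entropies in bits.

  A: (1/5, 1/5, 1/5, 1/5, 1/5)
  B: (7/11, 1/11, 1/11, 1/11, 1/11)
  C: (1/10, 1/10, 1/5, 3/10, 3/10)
A

For a discrete distribution over n outcomes, entropy is maximized by the uniform distribution.

Computing entropies:
H(A) = 2.3219 bits
H(B) = 1.6729 bits
H(C) = 2.1710 bits

The uniform distribution (where all probabilities equal 1/5) achieves the maximum entropy of log_2(5) = 2.3219 bits.

Distribution A has the highest entropy.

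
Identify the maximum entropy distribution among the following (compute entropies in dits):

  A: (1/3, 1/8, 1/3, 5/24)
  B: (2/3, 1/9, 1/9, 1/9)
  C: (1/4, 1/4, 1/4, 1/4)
C

For a discrete distribution over n outcomes, entropy is maximized by the uniform distribution.

Computing entropies:
H(A) = 0.5729 dits
H(B) = 0.4355 dits
H(C) = 0.6021 dits

The uniform distribution (where all probabilities equal 1/4) achieves the maximum entropy of log_10(4) = 0.6021 dits.

Distribution C has the highest entropy.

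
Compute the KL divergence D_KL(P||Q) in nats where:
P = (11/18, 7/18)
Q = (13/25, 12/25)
0.0168 nats

KL divergence: D_KL(P||Q) = Σ p(x) log(p(x)/q(x))

Computing term by term:
  x=0: 11/18 × log_e[(11/18)/(13/25)] = 11/18 × 0.1614 = 0.0987
  x=1: 7/18 × log_e[(7/18)/(12/25)] = 7/18 × -0.2105 = -0.0819

D_KL(P||Q) = 0.0168 nats

Note: KL divergence is always non-negative and equals 0 iff P = Q.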